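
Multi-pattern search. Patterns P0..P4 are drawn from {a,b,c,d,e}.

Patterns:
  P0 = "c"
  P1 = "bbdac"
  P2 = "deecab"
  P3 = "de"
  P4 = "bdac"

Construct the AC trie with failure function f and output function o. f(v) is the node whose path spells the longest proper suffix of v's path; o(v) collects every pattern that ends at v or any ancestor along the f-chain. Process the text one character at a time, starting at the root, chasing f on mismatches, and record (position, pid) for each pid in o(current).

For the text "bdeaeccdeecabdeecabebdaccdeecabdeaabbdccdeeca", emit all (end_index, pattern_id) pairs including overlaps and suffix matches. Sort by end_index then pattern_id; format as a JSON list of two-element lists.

Build:
Trie (insert patterns):
  n0 'ε': b→2 c→1 d→7
  n1 'c': ·  [P0 ends]
  n2 'b': b→3 d→13
  n3 'bb': d→4
  n4 'bbd': a→5
  n5 'bbda': c→6
  n6 'bbdac': ·  [P1 ends]
  n7 'd': e→8
  n8 'de': e→9  [P3 ends]
  n9 'dee': c→10
  n10 'deec': a→11
  n11 'deeca': b→12
  n12 'deecab': ·  [P2 ends]
  n13 'bd': a→14
  n14 'bda': c→15
  n15 'bdac': ·  [P4 ends]

Failure links (BFS by depth):
  n1('c'): parent n0 fail=0; on 'c' 0 → fail=0;  out {0}∪∅={0}
  n2('b'): parent n0 fail=0; on 'b' 0 → fail=0;  out ∅∪∅=∅
  n7('d'): parent n0 fail=0; on 'd' 0 → fail=0;  out ∅∪∅=∅
  n3('bb'): parent n2 fail=0; on 'b' 0 → fail=2;  out ∅∪∅=∅
  n8('de'): parent n7 fail=0; on 'e' 0 → fail=0;  out {3}∪∅={3}
  n13('bd'): parent n2 fail=0; on 'd' 0 → fail=7;  out ∅∪∅=∅
  n4('bbd'): parent n3 fail=2; on 'd' 2 → fail=13;  out ∅∪∅=∅
  n9('dee'): parent n8 fail=0; on 'e' 0 → fail=0;  out ∅∪∅=∅
  n14('bda'): parent n13 fail=7; on 'a' 7→0 → fail=0;  out ∅∪∅=∅
  n5('bbda'): parent n4 fail=13; on 'a' 13 → fail=14;  out ∅∪∅=∅
  n10('deec'): parent n9 fail=0; on 'c' 0 → fail=1;  out ∅∪{0}={0}
  n15('bdac'): parent n14 fail=0; on 'c' 0 → fail=1;  out {4}∪{0}={0,4}
  n6('bbdac'): parent n5 fail=14; on 'c' 14 → fail=15;  out {1}∪{0,4}={0,1,4}
  n11('deeca'): parent n10 fail=1; on 'a' 1→0 → fail=0;  out ∅∪∅=∅
  n12('deecab'): parent n11 fail=0; on 'b' 0 → fail=2;  out {2}∪∅={2}

Run:
pos 0 'b': at 2
pos 1 'd': at 13
pos 2 'e': at 8 (via fail)  emit P3@[1:2]
pos 3 'a': at 0 (via fail)
pos 4 'e': at 0
pos 5 'c': at 1  emit P0@[5:5]
pos 6 'c': at 1 (via fail)  emit P0@[6:6]
pos 7 'd': at 7 (via fail)
pos 8 'e': at 8  emit P3@[7:8]
pos 9 'e': at 9
pos 10 'c': at 10  emit P0@[10:10]
pos 11 'a': at 11
pos 12 'b': at 12  emit P2@[7:12]
pos 13 'd': at 13 (via fail)
pos 14 'e': at 8 (via fail)  emit P3@[13:14]
pos 15 'e': at 9
pos 16 'c': at 10  emit P0@[16:16]
pos 17 'a': at 11
pos 18 'b': at 12  emit P2@[13:18]
pos 19 'e': at 0 (via fail)
pos 20 'b': at 2
pos 21 'd': at 13
pos 22 'a': at 14
pos 23 'c': at 15  emit P0@[23:23],P4@[20:23]
pos 24 'c': at 1 (via fail)  emit P0@[24:24]
pos 25 'd': at 7 (via fail)
pos 26 'e': at 8  emit P3@[25:26]
pos 27 'e': at 9
pos 28 'c': at 10  emit P0@[28:28]
pos 29 'a': at 11
pos 30 'b': at 12  emit P2@[25:30]
pos 31 'd': at 13 (via fail)
pos 32 'e': at 8 (via fail)  emit P3@[31:32]
pos 33 'a': at 0 (via fail)
pos 34 'a': at 0
pos 35 'b': at 2
pos 36 'b': at 3
pos 37 'd': at 4
pos 38 'c': at 1 (via fail)  emit P0@[38:38]
pos 39 'c': at 1 (via fail)  emit P0@[39:39]
pos 40 'd': at 7 (via fail)
pos 41 'e': at 8  emit P3@[40:41]
pos 42 'e': at 9
pos 43 'c': at 10  emit P0@[43:43]
pos 44 'a': at 11

Result: [[2,3],[5,0],[6,0],[8,3],[10,0],[12,2],[14,3],[16,0],[18,2],[23,0],[23,4],[24,0],[26,3],[28,0],[30,2],[32,3],[38,0],[39,0],[41,3],[43,0]]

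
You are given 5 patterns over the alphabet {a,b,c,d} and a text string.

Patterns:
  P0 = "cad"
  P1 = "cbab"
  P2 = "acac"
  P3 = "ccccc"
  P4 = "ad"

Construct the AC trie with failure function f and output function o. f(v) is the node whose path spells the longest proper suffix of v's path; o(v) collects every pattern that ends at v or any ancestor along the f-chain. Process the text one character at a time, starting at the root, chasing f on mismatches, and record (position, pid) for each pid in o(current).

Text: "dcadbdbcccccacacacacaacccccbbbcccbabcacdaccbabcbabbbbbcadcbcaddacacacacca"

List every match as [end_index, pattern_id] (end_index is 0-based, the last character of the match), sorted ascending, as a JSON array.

Build automaton:
Trie nodes:
  0='ε' goto a→7 c→1
  1='c' goto a→2 b→4 c→11
  2='ca' goto d→3
  3='cad' goto ·  ←P0
  4='cb' goto a→5
  5='cba' goto b→6
  6='cbab' goto ·  ←P1
  7='a' goto c→8 d→15
  8='ac' goto a→9
  9='aca' goto c→10
  10='acac' goto ·  ←P2
  11='cc' goto c→12
  12='ccc' goto c→13
  13='cccc' goto c→14
  14='ccccc' goto ·  ←P3
  15='ad' goto ·  ←P4

BFS fail/out derivation:
  n1('c'): parent n0 fail=0; on 'c' 0 → fail=0;  out ∅∪∅=∅
  n7('a'): parent n0 fail=0; on 'a' 0 → fail=0;  out ∅∪∅=∅
  n2('ca'): parent n1 fail=0; on 'a' 0 → fail=7;  out ∅∪∅=∅
  n4('cb'): parent n1 fail=0; on 'b' 0 → fail=0;  out ∅∪∅=∅
  n8('ac'): parent n7 fail=0; on 'c' 0 → fail=1;  out ∅∪∅=∅
  n11('cc'): parent n1 fail=0; on 'c' 0 → fail=1;  out ∅∪∅=∅
  n15('ad'): parent n7 fail=0; on 'd' 0 → fail=0;  out {4}∪∅={4}
  n3('cad'): parent n2 fail=7; on 'd' 7 → fail=15;  out {0}∪{4}={0,4}
  n5('cba'): parent n4 fail=0; on 'a' 0 → fail=7;  out ∅∪∅=∅
  n9('aca'): parent n8 fail=1; on 'a' 1 → fail=2;  out ∅∪∅=∅
  n12('ccc'): parent n11 fail=1; on 'c' 1 → fail=11;  out ∅∪∅=∅
  n6('cbab'): parent n5 fail=7; on 'b' 7→0 → fail=0;  out {1}∪∅={1}
  n10('acac'): parent n9 fail=2; on 'c' 2→7 → fail=8;  out {2}∪∅={2}
  n13('cccc'): parent n12 fail=11; on 'c' 11 → fail=12;  out ∅∪∅=∅
  n14('ccccc'): parent n13 fail=12; on 'c' 12 → fail=13;  out {3}∪∅={3}

Run:
i=0 'd': node 0→0
i=1 'c': node 0→1
i=2 'a': node 1→2
i=3 'd': node 2→3  ** P0@[1:3],P4@[2:3]
i=4 'b': node 3→0 ·f
i=5 'd': node 0→0
i=6 'b': node 0→0
i=7 'c': node 0→1
i=8 'c': node 1→11
i=9 'c': node 11→12
i=10 'c': node 12→13
i=11 'c': node 13→14  ** P3@[7:11]
i=12 'a': node 14→2 ·f
i=13 'c': node 2→8 ·f
i=14 'a': node 8→9
i=15 'c': node 9→10  ** P2@[12:15]
i=16 'a': node 10→9 ·f
i=17 'c': node 9→10  ** P2@[14:17]
i=18 'a': node 10→9 ·f
i=19 'c': node 9→10  ** P2@[16:19]
i=20 'a': node 10→9 ·f
i=21 'a': node 9→7 ·f
i=22 'c': node 7→8
i=23 'c': node 8→11 ·f
i=24 'c': node 11→12
i=25 'c': node 12→13
i=26 'c': node 13→14  ** P3@[22:26]
i=27 'b': node 14→4 ·f
i=28 'b': node 4→0 ·f
i=29 'b': node 0→0
i=30 'c': node 0→1
i=31 'c': node 1→11
i=32 'c': node 11→12
i=33 'b': node 12→4 ·f
i=34 'a': node 4→5
i=35 'b': node 5→6  ** P1@[32:35]
i=36 'c': node 6→1 ·f
i=37 'a': node 1→2
i=38 'c': node 2→8 ·f
i=39 'd': node 8→0 ·f
i=40 'a': node 0→7
i=41 'c': node 7→8
i=42 'c': node 8→11 ·f
i=43 'b': node 11→4 ·f
i=44 'a': node 4→5
i=45 'b': node 5→6  ** P1@[42:45]
i=46 'c': node 6→1 ·f
i=47 'b': node 1→4
i=48 'a': node 4→5
i=49 'b': node 5→6  ** P1@[46:49]
i=50 'b': node 6→0 ·f
i=51 'b': node 0→0
i=52 'b': node 0→0
i=53 'b': node 0→0
i=54 'c': node 0→1
i=55 'a': node 1→2
i=56 'd': node 2→3  ** P0@[54:56],P4@[55:56]
i=57 'c': node 3→1 ·f
i=58 'b': node 1→4
i=59 'c': node 4→1 ·f
i=60 'a': node 1→2
i=61 'd': node 2→3  ** P0@[59:61],P4@[60:61]
i=62 'd': node 3→0 ·f
i=63 'a': node 0→7
i=64 'c': node 7→8
i=65 'a': node 8→9
i=66 'c': node 9→10  ** P2@[63:66]
i=67 'a': node 10→9 ·f
i=68 'c': node 9→10  ** P2@[65:68]
i=69 'a': node 10→9 ·f
i=70 'c': node 9→10  ** P2@[67:70]
i=71 'c': node 10→11 ·f
i=72 'a': node 11→2 ·f

Result: [[3,0],[3,4],[11,3],[15,2],[17,2],[19,2],[26,3],[35,1],[45,1],[49,1],[56,0],[56,4],[61,0],[61,4],[66,2],[68,2],[70,2]]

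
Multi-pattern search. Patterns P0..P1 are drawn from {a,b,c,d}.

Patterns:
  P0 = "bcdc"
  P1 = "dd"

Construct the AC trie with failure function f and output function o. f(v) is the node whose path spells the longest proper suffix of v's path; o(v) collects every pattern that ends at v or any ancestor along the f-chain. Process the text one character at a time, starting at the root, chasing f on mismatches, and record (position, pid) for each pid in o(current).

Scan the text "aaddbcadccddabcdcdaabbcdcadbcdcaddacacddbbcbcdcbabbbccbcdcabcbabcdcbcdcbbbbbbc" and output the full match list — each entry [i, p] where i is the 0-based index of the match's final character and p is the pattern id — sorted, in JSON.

Build:
Trie nodes:
  n0 'ε': b→1 d→5
  n1 'b': c→2
  n2 'bc': d→3
  n3 'bcd': c→4
  n4 'bcdc': ·  ←P0
  n5 'd': d→6
  n6 'dd': ·  ←P1

BFS fail/out derivation:
  n1('b'): parent n0 fail=0; on 'b' 0 → fail=0;  out ∅∪∅=∅
  n5('d'): parent n0 fail=0; on 'd' 0 → fail=0;  out ∅∪∅=∅
  n2('bc'): parent n1 fail=0; on 'c' 0 → fail=0;  out ∅∪∅=∅
  n6('dd'): parent n5 fail=0; on 'd' 0 → fail=5;  out {1}∪∅={1}
  n3('bcd'): parent n2 fail=0; on 'd' 0 → fail=5;  out ∅∪∅=∅
  n4('bcdc'): parent n3 fail=5; on 'c' 5→0 → fail=0;  out {0}∪∅={0}

Text stream:
[0] read 'a'  n0⇒n0
[1] read 'a'  n0⇒n0
[2] read 'd'  n0⇒n5
[3] read 'd'  n5⇒n6  ** P1@[2:3]
[4] read 'b'  n6⇒n1 (via fail)
[5] read 'c'  n1⇒n2
[6] read 'a'  n2⇒n0 (via fail)
[7] read 'd'  n0⇒n5
[8] read 'c'  n5⇒n0 (via fail)
[9] read 'c'  n0⇒n0
[10] read 'd'  n0⇒n5
[11] read 'd'  n5⇒n6  ** P1@[10:11]
[12] read 'a'  n6⇒n0 (via fail)
[13] read 'b'  n0⇒n1
[14] read 'c'  n1⇒n2
[15] read 'd'  n2⇒n3
[16] read 'c'  n3⇒n4  ** P0@[13:16]
[17] read 'd'  n4⇒n5 (via fail)
[18] read 'a'  n5⇒n0 (via fail)
[19] read 'a'  n0⇒n0
[20] read 'b'  n0⇒n1
[21] read 'b'  n1⇒n1 (via fail)
[22] read 'c'  n1⇒n2
[23] read 'd'  n2⇒n3
[24] read 'c'  n3⇒n4  ** P0@[21:24]
[25] read 'a'  n4⇒n0 (via fail)
[26] read 'd'  n0⇒n5
[27] read 'b'  n5⇒n1 (via fail)
[28] read 'c'  n1⇒n2
[29] read 'd'  n2⇒n3
[30] read 'c'  n3⇒n4  ** P0@[27:30]
[31] read 'a'  n4⇒n0 (via fail)
[32] read 'd'  n0⇒n5
[33] read 'd'  n5⇒n6  ** P1@[32:33]
[34] read 'a'  n6⇒n0 (via fail)
[35] read 'c'  n0⇒n0
[36] read 'a'  n0⇒n0
[37] read 'c'  n0⇒n0
[38] read 'd'  n0⇒n5
[39] read 'd'  n5⇒n6  ** P1@[38:39]
[40] read 'b'  n6⇒n1 (via fail)
[41] read 'b'  n1⇒n1 (via fail)
[42] read 'c'  n1⇒n2
[43] read 'b'  n2⇒n1 (via fail)
[44] read 'c'  n1⇒n2
[45] read 'd'  n2⇒n3
[46] read 'c'  n3⇒n4  ** P0@[43:46]
[47] read 'b'  n4⇒n1 (via fail)
[48] read 'a'  n1⇒n0 (via fail)
[49] read 'b'  n0⇒n1
[50] read 'b'  n1⇒n1 (via fail)
[51] read 'b'  n1⇒n1 (via fail)
[52] read 'c'  n1⇒n2
[53] read 'c'  n2⇒n0 (via fail)
[54] read 'b'  n0⇒n1
[55] read 'c'  n1⇒n2
[56] read 'd'  n2⇒n3
[57] read 'c'  n3⇒n4  ** P0@[54:57]
[58] read 'a'  n4⇒n0 (via fail)
[59] read 'b'  n0⇒n1
[60] read 'c'  n1⇒n2
[61] read 'b'  n2⇒n1 (via fail)
[62] read 'a'  n1⇒n0 (via fail)
[63] read 'b'  n0⇒n1
[64] read 'c'  n1⇒n2
[65] read 'd'  n2⇒n3
[66] read 'c'  n3⇒n4  ** P0@[63:66]
[67] read 'b'  n4⇒n1 (via fail)
[68] read 'c'  n1⇒n2
[69] read 'd'  n2⇒n3
[70] read 'c'  n3⇒n4  ** P0@[67:70]
[71] read 'b'  n4⇒n1 (via fail)
[72] read 'b'  n1⇒n1 (via fail)
[73] read 'b'  n1⇒n1 (via fail)
[74] read 'b'  n1⇒n1 (via fail)
[75] read 'b'  n1⇒n1 (via fail)
[76] read 'b'  n1⇒n1 (via fail)
[77] read 'c'  n1⇒n2

All matches (sorted): [[3,1],[11,1],[16,0],[24,0],[30,0],[33,1],[39,1],[46,0],[57,0],[66,0],[70,0]]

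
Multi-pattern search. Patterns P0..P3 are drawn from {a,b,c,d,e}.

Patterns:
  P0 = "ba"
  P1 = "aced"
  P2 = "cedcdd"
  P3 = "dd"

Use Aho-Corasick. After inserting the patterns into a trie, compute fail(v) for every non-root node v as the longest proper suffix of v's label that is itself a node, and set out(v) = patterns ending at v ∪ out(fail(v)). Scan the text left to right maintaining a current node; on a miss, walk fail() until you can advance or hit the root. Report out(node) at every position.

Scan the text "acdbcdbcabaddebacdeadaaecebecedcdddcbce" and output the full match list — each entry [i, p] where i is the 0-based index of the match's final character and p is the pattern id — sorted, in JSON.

Build automaton:
Trie nodes:
  n0 'ε': a→3 b→1 c→7 d→13
  n1 'b': a→2
  n2 'ba': ·  [P0 ends]
  n3 'a': c→4
  n4 'ac': e→5
  n5 'ace': d→6
  n6 'aced': ·  [P1 ends]
  n7 'c': e→8
  n8 'ce': d→9
  n9 'ced': c→10
  n10 'cedc': d→11
  n11 'cedcd': d→12
  n12 'cedcdd': ·  [P2 ends]
  n13 'd': d→14
  n14 'dd': ·  [P3 ends]

Failure links (BFS by depth):
  n1('b'): parent n0 fail=0; on 'b' 0 → fail=0;  out ∅∪∅=∅
  n3('a'): parent n0 fail=0; on 'a' 0 → fail=0;  out ∅∪∅=∅
  n7('c'): parent n0 fail=0; on 'c' 0 → fail=0;  out ∅∪∅=∅
  n13('d'): parent n0 fail=0; on 'd' 0 → fail=0;  out ∅∪∅=∅
  n2('ba'): parent n1 fail=0; on 'a' 0 → fail=3;  out {0}∪∅={0}
  n4('ac'): parent n3 fail=0; on 'c' 0 → fail=7;  out ∅∪∅=∅
  n8('ce'): parent n7 fail=0; on 'e' 0 → fail=0;  out ∅∪∅=∅
  n14('dd'): parent n13 fail=0; on 'd' 0 → fail=13;  out {3}∪∅={3}
  n5('ace'): parent n4 fail=7; on 'e' 7 → fail=8;  out ∅∪∅=∅
  n9('ced'): parent n8 fail=0; on 'd' 0 → fail=13;  out ∅∪∅=∅
  n6('aced'): parent n5 fail=8; on 'd' 8 → fail=9;  out {1}∪∅={1}
  n10('cedc'): parent n9 fail=13; on 'c' 13→0 → fail=7;  out ∅∪∅=∅
  n11('cedcd'): parent n10 fail=7; on 'd' 7→0 → fail=13;  out ∅∪∅=∅
  n12('cedcdd'): parent n11 fail=13; on 'd' 13 → fail=14;  out {2}∪{3}={2,3}

Scan:
[0] read 'a'  n0⇒n3
[1] read 'c'  n3⇒n4
[2] read 'd'  n4⇒n13 (via fail)
[3] read 'b'  n13⇒n1 (via fail)
[4] read 'c'  n1⇒n7 (via fail)
[5] read 'd'  n7⇒n13 (via fail)
[6] read 'b'  n13⇒n1 (via fail)
[7] read 'c'  n1⇒n7 (via fail)
[8] read 'a'  n7⇒n3 (via fail)
[9] read 'b'  n3⇒n1 (via fail)
[10] read 'a'  n1⇒n2  emit P0@[9:10]
[11] read 'd'  n2⇒n13 (via fail)
[12] read 'd'  n13⇒n14  emit P3@[11:12]
[13] read 'e'  n14⇒n0 (via fail)
[14] read 'b'  n0⇒n1
[15] read 'a'  n1⇒n2  emit P0@[14:15]
[16] read 'c'  n2⇒n4 (via fail)
[17] read 'd'  n4⇒n13 (via fail)
[18] read 'e'  n13⇒n0 (via fail)
[19] read 'a'  n0⇒n3
[20] read 'd'  n3⇒n13 (via fail)
[21] read 'a'  n13⇒n3 (via fail)
[22] read 'a'  n3⇒n3 (via fail)
[23] read 'e'  n3⇒n0 (via fail)
[24] read 'c'  n0⇒n7
[25] read 'e'  n7⇒n8
[26] read 'b'  n8⇒n1 (via fail)
[27] read 'e'  n1⇒n0 (via fail)
[28] read 'c'  n0⇒n7
[29] read 'e'  n7⇒n8
[30] read 'd'  n8⇒n9
[31] read 'c'  n9⇒n10
[32] read 'd'  n10⇒n11
[33] read 'd'  n11⇒n12  emit P2@[28:33],P3@[32:33]
[34] read 'd'  n12⇒n14 (via fail)  emit P3@[33:34]
[35] read 'c'  n14⇒n7 (via fail)
[36] read 'b'  n7⇒n1 (via fail)
[37] read 'c'  n1⇒n7 (via fail)
[38] read 'e'  n7⇒n8

Matches: [[10,0],[12,3],[15,0],[33,2],[33,3],[34,3]]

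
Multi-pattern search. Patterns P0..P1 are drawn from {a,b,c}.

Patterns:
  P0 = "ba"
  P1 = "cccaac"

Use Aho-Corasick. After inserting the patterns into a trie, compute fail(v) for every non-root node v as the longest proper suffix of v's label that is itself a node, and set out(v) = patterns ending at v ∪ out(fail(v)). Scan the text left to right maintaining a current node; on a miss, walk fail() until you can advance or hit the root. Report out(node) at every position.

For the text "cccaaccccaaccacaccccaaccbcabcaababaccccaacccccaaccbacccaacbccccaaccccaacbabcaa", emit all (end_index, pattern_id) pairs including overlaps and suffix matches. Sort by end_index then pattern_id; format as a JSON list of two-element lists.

Construct AC machine:
Trie (insert patterns):
  n0 'ε': b→1 c→3
  n1 'b': a→2
  n2 'ba': ·  ←P0
  n3 'c': c→4
  n4 'cc': c→5
  n5 'ccc': a→6
  n6 'ccca': a→7
  n7 'cccaa': c→8
  n8 'cccaac': ·  ←P1

Failure links (BFS by depth):
  fail(1) 'b': from fail(0)=0 chase 'b': 0 ⇒ 0;  out=∅∪out(0)=∅
  fail(3) 'c': from fail(0)=0 chase 'c': 0 ⇒ 0;  out=∅∪out(0)=∅
  fail(2) 'ba': from fail(1)=0 chase 'a': 0 ⇒ 0;  out={0}∪out(0)={0}
  fail(4) 'cc': from fail(3)=0 chase 'c': 0 ⇒ 3;  out=∅∪out(3)=∅
  fail(5) 'ccc': from fail(4)=3 chase 'c': 3 ⇒ 4;  out=∅∪out(4)=∅
  fail(6) 'ccca': from fail(5)=4 chase 'a': 4→3→0 ⇒ 0;  out=∅∪out(0)=∅
  fail(7) 'cccaa': from fail(6)=0 chase 'a': 0 ⇒ 0;  out=∅∪out(0)=∅
  fail(8) 'cccaac': from fail(7)=0 chase 'c': 0 ⇒ 3;  out={1}∪out(3)={1}

Run:
i=0 'c': node 0→3
i=1 'c': node 3→4
i=2 'c': node 4→5
i=3 'a': node 5→6
i=4 'a': node 6→7
i=5 'c': node 7→8  ** P1@[0:5]
i=6 'c': node 8→4 (via fail)
i=7 'c': node 4→5
i=8 'c': node 5→5 (via fail)
i=9 'a': node 5→6
i=10 'a': node 6→7
i=11 'c': node 7→8  ** P1@[6:11]
i=12 'c': node 8→4 (via fail)
i=13 'a': node 4→0 (via fail)
i=14 'c': node 0→3
i=15 'a': node 3→0 (via fail)
i=16 'c': node 0→3
i=17 'c': node 3→4
i=18 'c': node 4→5
i=19 'c': node 5→5 (via fail)
i=20 'a': node 5→6
i=21 'a': node 6→7
i=22 'c': node 7→8  ** P1@[17:22]
i=23 'c': node 8→4 (via fail)
i=24 'b': node 4→1 (via fail)
i=25 'c': node 1→3 (via fail)
i=26 'a': node 3→0 (via fail)
i=27 'b': node 0→1
i=28 'c': node 1→3 (via fail)
i=29 'a': node 3→0 (via fail)
i=30 'a': node 0→0
i=31 'b': node 0→1
i=32 'a': node 1→2  ** P0@[31:32]
i=33 'b': node 2→1 (via fail)
i=34 'a': node 1→2  ** P0@[33:34]
i=35 'c': node 2→3 (via fail)
i=36 'c': node 3→4
i=37 'c': node 4→5
i=38 'c': node 5→5 (via fail)
i=39 'a': node 5→6
i=40 'a': node 6→7
i=41 'c': node 7→8  ** P1@[36:41]
i=42 'c': node 8→4 (via fail)
i=43 'c': node 4→5
i=44 'c': node 5→5 (via fail)
i=45 'c': node 5→5 (via fail)
i=46 'a': node 5→6
i=47 'a': node 6→7
i=48 'c': node 7→8  ** P1@[43:48]
i=49 'c': node 8→4 (via fail)
i=50 'b': node 4→1 (via fail)
i=51 'a': node 1→2  ** P0@[50:51]
i=52 'c': node 2→3 (via fail)
i=53 'c': node 3→4
i=54 'c': node 4→5
i=55 'a': node 5→6
i=56 'a': node 6→7
i=57 'c': node 7→8  ** P1@[52:57]
i=58 'b': node 8→1 (via fail)
i=59 'c': node 1→3 (via fail)
i=60 'c': node 3→4
i=61 'c': node 4→5
i=62 'c': node 5→5 (via fail)
i=63 'a': node 5→6
i=64 'a': node 6→7
i=65 'c': node 7→8  ** P1@[60:65]
i=66 'c': node 8→4 (via fail)
i=67 'c': node 4→5
i=68 'c': node 5→5 (via fail)
i=69 'a': node 5→6
i=70 'a': node 6→7
i=71 'c': node 7→8  ** P1@[66:71]
i=72 'b': node 8→1 (via fail)
i=73 'a': node 1→2  ** P0@[72:73]
i=74 'b': node 2→1 (via fail)
i=75 'c': node 1→3 (via fail)
i=76 'a': node 3→0 (via fail)
i=77 'a': node 0→0

All matches (sorted): [[5,1],[11,1],[22,1],[32,0],[34,0],[41,1],[48,1],[51,0],[57,1],[65,1],[71,1],[73,0]]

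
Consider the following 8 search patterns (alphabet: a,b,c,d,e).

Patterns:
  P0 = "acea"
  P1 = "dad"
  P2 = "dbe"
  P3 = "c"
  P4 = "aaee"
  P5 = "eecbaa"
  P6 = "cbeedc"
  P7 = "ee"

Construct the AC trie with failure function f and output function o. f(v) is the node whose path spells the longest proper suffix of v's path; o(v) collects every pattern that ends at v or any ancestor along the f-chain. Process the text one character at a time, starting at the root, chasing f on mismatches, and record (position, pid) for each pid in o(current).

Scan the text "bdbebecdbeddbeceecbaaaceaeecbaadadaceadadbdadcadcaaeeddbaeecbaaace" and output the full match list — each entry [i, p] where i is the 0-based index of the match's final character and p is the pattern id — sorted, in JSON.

Build automaton:
Trie nodes:
  n0 'ε': a→1 c→10 d→5 e→14
  n1 'a': a→11 c→2
  n2 'ac': e→3
  n3 'ace': a→4
  n4 'acea': ·  [P0 ends]
  n5 'd': a→6 b→8
  n6 'da': d→7
  n7 'dad': ·  [P1 ends]
  n8 'db': e→9
  n9 'dbe': ·  [P2 ends]
  n10 'c': b→20  [P3 ends]
  n11 'aa': e→12
  n12 'aae': e→13
  n13 'aaee': ·  [P4 ends]
  n14 'e': e→15
  n15 'ee': c→16  [P7 ends]
  n16 'eec': b→17
  n17 'eecb': a→18
  n18 'eecba': a→19
  n19 'eecbaa': ·  [P5 ends]
  n20 'cb': e→21
  n21 'cbe': e→22
  n22 'cbee': d→23
  n23 'cbeed': c→24
  n24 'cbeedc': ·  [P6 ends]

BFS fail/out derivation:
  n1('a'): parent n0 fail=0; on 'a' 0 → fail=0;  out ∅∪∅=∅
  n5('d'): parent n0 fail=0; on 'd' 0 → fail=0;  out ∅∪∅=∅
  n10('c'): parent n0 fail=0; on 'c' 0 → fail=0;  out {3}∪∅={3}
  n14('e'): parent n0 fail=0; on 'e' 0 → fail=0;  out ∅∪∅=∅
  n2('ac'): parent n1 fail=0; on 'c' 0 → fail=10;  out ∅∪{3}={3}
  n6('da'): parent n5 fail=0; on 'a' 0 → fail=1;  out ∅∪∅=∅
  n8('db'): parent n5 fail=0; on 'b' 0 → fail=0;  out ∅∪∅=∅
  n11('aa'): parent n1 fail=0; on 'a' 0 → fail=1;  out ∅∪∅=∅
  n15('ee'): parent n14 fail=0; on 'e' 0 → fail=14;  out {7}∪∅={7}
  n20('cb'): parent n10 fail=0; on 'b' 0 → fail=0;  out ∅∪∅=∅
  n3('ace'): parent n2 fail=10; on 'e' 10→0 → fail=14;  out ∅∪∅=∅
  n7('dad'): parent n6 fail=1; on 'd' 1→0 → fail=5;  out {1}∪∅={1}
  n9('dbe'): parent n8 fail=0; on 'e' 0 → fail=14;  out {2}∪∅={2}
  n12('aae'): parent n11 fail=1; on 'e' 1→0 → fail=14;  out ∅∪∅=∅
  n16('eec'): parent n15 fail=14; on 'c' 14→0 → fail=10;  out ∅∪{3}={3}
  n21('cbe'): parent n20 fail=0; on 'e' 0 → fail=14;  out ∅∪∅=∅
  n4('acea'): parent n3 fail=14; on 'a' 14→0 → fail=1;  out {0}∪∅={0}
  n13('aaee'): parent n12 fail=14; on 'e' 14 → fail=15;  out {4}∪{7}={4,7}
  n17('eecb'): parent n16 fail=10; on 'b' 10 → fail=20;  out ∅∪∅=∅
  n22('cbee'): parent n21 fail=14; on 'e' 14 → fail=15;  out ∅∪{7}={7}
  n18('eecba'): parent n17 fail=20; on 'a' 20→0 → fail=1;  out ∅∪∅=∅
  n23('cbeed'): parent n22 fail=15; on 'd' 15→14→0 → fail=5;  out ∅∪∅=∅
  n19('eecbaa'): parent n18 fail=1; on 'a' 1 → fail=11;  out {5}∪∅={5}
  n24('cbeedc'): parent n23 fail=5; on 'c' 5→0 → fail=10;  out {6}∪{3}={3,6}

Run:
pos 0 'b': at 0
pos 1 'd': at 5
pos 2 'b': at 8
pos 3 'e': at 9  ** P2@[1:3]
pos 4 'b': at 0 (fail-walked)
pos 5 'e': at 14
pos 6 'c': at 10 (fail-walked)  ** P3@[6:6]
pos 7 'd': at 5 (fail-walked)
pos 8 'b': at 8
pos 9 'e': at 9  ** P2@[7:9]
pos 10 'd': at 5 (fail-walked)
pos 11 'd': at 5 (fail-walked)
pos 12 'b': at 8
pos 13 'e': at 9  ** P2@[11:13]
pos 14 'c': at 10 (fail-walked)  ** P3@[14:14]
pos 15 'e': at 14 (fail-walked)
pos 16 'e': at 15  ** P7@[15:16]
pos 17 'c': at 16  ** P3@[17:17]
pos 18 'b': at 17
pos 19 'a': at 18
pos 20 'a': at 19  ** P5@[15:20]
pos 21 'a': at 11 (fail-walked)
pos 22 'c': at 2 (fail-walked)  ** P3@[22:22]
pos 23 'e': at 3
pos 24 'a': at 4  ** P0@[21:24]
pos 25 'e': at 14 (fail-walked)
pos 26 'e': at 15  ** P7@[25:26]
pos 27 'c': at 16  ** P3@[27:27]
pos 28 'b': at 17
pos 29 'a': at 18
pos 30 'a': at 19  ** P5@[25:30]
pos 31 'd': at 5 (fail-walked)
pos 32 'a': at 6
pos 33 'd': at 7  ** P1@[31:33]
pos 34 'a': at 6 (fail-walked)
pos 35 'c': at 2 (fail-walked)  ** P3@[35:35]
pos 36 'e': at 3
pos 37 'a': at 4  ** P0@[34:37]
pos 38 'd': at 5 (fail-walked)
pos 39 'a': at 6
pos 40 'd': at 7  ** P1@[38:40]
pos 41 'b': at 8 (fail-walked)
pos 42 'd': at 5 (fail-walked)
pos 43 'a': at 6
pos 44 'd': at 7  ** P1@[42:44]
pos 45 'c': at 10 (fail-walked)  ** P3@[45:45]
pos 46 'a': at 1 (fail-walked)
pos 47 'd': at 5 (fail-walked)
pos 48 'c': at 10 (fail-walked)  ** P3@[48:48]
pos 49 'a': at 1 (fail-walked)
pos 50 'a': at 11
pos 51 'e': at 12
pos 52 'e': at 13  ** P4@[49:52],P7@[51:52]
pos 53 'd': at 5 (fail-walked)
pos 54 'd': at 5 (fail-walked)
pos 55 'b': at 8
pos 56 'a': at 1 (fail-walked)
pos 57 'e': at 14 (fail-walked)
pos 58 'e': at 15  ** P7@[57:58]
pos 59 'c': at 16  ** P3@[59:59]
pos 60 'b': at 17
pos 61 'a': at 18
pos 62 'a': at 19  ** P5@[57:62]
pos 63 'a': at 11 (fail-walked)
pos 64 'c': at 2 (fail-walked)  ** P3@[64:64]
pos 65 'e': at 3

Result: [[3,2],[6,3],[9,2],[13,2],[14,3],[16,7],[17,3],[20,5],[22,3],[24,0],[26,7],[27,3],[30,5],[33,1],[35,3],[37,0],[40,1],[44,1],[45,3],[48,3],[52,4],[52,7],[58,7],[59,3],[62,5],[64,3]]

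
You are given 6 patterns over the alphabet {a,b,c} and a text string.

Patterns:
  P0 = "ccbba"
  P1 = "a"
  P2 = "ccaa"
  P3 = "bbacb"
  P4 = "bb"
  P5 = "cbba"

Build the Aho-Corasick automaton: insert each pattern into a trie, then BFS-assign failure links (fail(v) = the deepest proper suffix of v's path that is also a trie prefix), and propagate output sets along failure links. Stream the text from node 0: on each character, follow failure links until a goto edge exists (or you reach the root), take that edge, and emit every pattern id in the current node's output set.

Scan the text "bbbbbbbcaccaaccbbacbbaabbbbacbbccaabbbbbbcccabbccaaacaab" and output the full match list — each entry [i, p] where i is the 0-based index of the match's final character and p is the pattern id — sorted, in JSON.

Construct AC machine:
Trie (insert patterns):
  n0 'ε': a→6 b→9 c→1
  n1 'c': b→14 c→2
  n2 'cc': a→7 b→3
  n3 'ccb': b→4
  n4 'ccbb': a→5
  n5 'ccbba': ·  ←P0
  n6 'a': ·  ←P1
  n7 'cca': a→8
  n8 'ccaa': ·  ←P2
  n9 'b': b→10
  n10 'bb': a→11  ←P4
  n11 'bba': c→12
  n12 'bbac': b→13
  n13 'bbacb': ·  ←P3
  n14 'cb': b→15
  n15 'cbb': a→16
  n16 'cbba': ·  ←P5

BFS fail/out derivation:
  fail(1) 'c': from fail(0)=0 chase 'c': 0 ⇒ 0;  out=∅∪out(0)=∅
  fail(6) 'a': from fail(0)=0 chase 'a': 0 ⇒ 0;  out={1}∪out(0)={1}
  fail(9) 'b': from fail(0)=0 chase 'b': 0 ⇒ 0;  out=∅∪out(0)=∅
  fail(2) 'cc': from fail(1)=0 chase 'c': 0 ⇒ 1;  out=∅∪out(1)=∅
  fail(10) 'bb': from fail(9)=0 chase 'b': 0 ⇒ 9;  out={4}∪out(9)={4}
  fail(14) 'cb': from fail(1)=0 chase 'b': 0 ⇒ 9;  out=∅∪out(9)=∅
  fail(3) 'ccb': from fail(2)=1 chase 'b': 1 ⇒ 14;  out=∅∪out(14)=∅
  fail(7) 'cca': from fail(2)=1 chase 'a': 1→0 ⇒ 6;  out=∅∪out(6)={1}
  fail(11) 'bba': from fail(10)=9 chase 'a': 9→0 ⇒ 6;  out=∅∪out(6)={1}
  fail(15) 'cbb': from fail(14)=9 chase 'b': 9 ⇒ 10;  out=∅∪out(10)={4}
  fail(4) 'ccbb': from fail(3)=14 chase 'b': 14 ⇒ 15;  out=∅∪out(15)={4}
  fail(8) 'ccaa': from fail(7)=6 chase 'a': 6→0 ⇒ 6;  out={2}∪out(6)={1,2}
  fail(12) 'bbac': from fail(11)=6 chase 'c': 6→0 ⇒ 1;  out=∅∪out(1)=∅
  fail(16) 'cbba': from fail(15)=10 chase 'a': 10 ⇒ 11;  out={5}∪out(11)={1,5}
  fail(5) 'ccbba': from fail(4)=15 chase 'a': 15 ⇒ 16;  out={0}∪out(16)={0,1,5}
  fail(13) 'bbacb': from fail(12)=1 chase 'b': 1 ⇒ 14;  out={3}∪out(14)={3}

Run:
i=0 'b': node 0→9
i=1 'b': node 9→10  → match P4@[0:1]
i=2 'b': node 10→10 (fail-walked)  → match P4@[1:2]
i=3 'b': node 10→10 (fail-walked)  → match P4@[2:3]
i=4 'b': node 10→10 (fail-walked)  → match P4@[3:4]
i=5 'b': node 10→10 (fail-walked)  → match P4@[4:5]
i=6 'b': node 10→10 (fail-walked)  → match P4@[5:6]
i=7 'c': node 10→1 (fail-walked)
i=8 'a': node 1→6 (fail-walked)  → match P1@[8:8]
i=9 'c': node 6→1 (fail-walked)
i=10 'c': node 1→2
i=11 'a': node 2→7  → match P1@[11:11]
i=12 'a': node 7→8  → match P1@[12:12],P2@[9:12]
i=13 'c': node 8→1 (fail-walked)
i=14 'c': node 1→2
i=15 'b': node 2→3
i=16 'b': node 3→4  → match P4@[15:16]
i=17 'a': node 4→5  → match P0@[13:17],P1@[17:17],P5@[14:17]
i=18 'c': node 5→12 (fail-walked)
i=19 'b': node 12→13  → match P3@[15:19]
i=20 'b': node 13→15 (fail-walked)  → match P4@[19:20]
i=21 'a': node 15→16  → match P1@[21:21],P5@[18:21]
i=22 'a': node 16→6 (fail-walked)  → match P1@[22:22]
i=23 'b': node 6→9 (fail-walked)
i=24 'b': node 9→10  → match P4@[23:24]
i=25 'b': node 10→10 (fail-walked)  → match P4@[24:25]
i=26 'b': node 10→10 (fail-walked)  → match P4@[25:26]
i=27 'a': node 10→11  → match P1@[27:27]
i=28 'c': node 11→12
i=29 'b': node 12→13  → match P3@[25:29]
i=30 'b': node 13→15 (fail-walked)  → match P4@[29:30]
i=31 'c': node 15→1 (fail-walked)
i=32 'c': node 1→2
i=33 'a': node 2→7  → match P1@[33:33]
i=34 'a': node 7→8  → match P1@[34:34],P2@[31:34]
i=35 'b': node 8→9 (fail-walked)
i=36 'b': node 9→10  → match P4@[35:36]
i=37 'b': node 10→10 (fail-walked)  → match P4@[36:37]
i=38 'b': node 10→10 (fail-walked)  → match P4@[37:38]
i=39 'b': node 10→10 (fail-walked)  → match P4@[38:39]
i=40 'b': node 10→10 (fail-walked)  → match P4@[39:40]
i=41 'c': node 10→1 (fail-walked)
i=42 'c': node 1→2
i=43 'c': node 2→2 (fail-walked)
i=44 'a': node 2→7  → match P1@[44:44]
i=45 'b': node 7→9 (fail-walked)
i=46 'b': node 9→10  → match P4@[45:46]
i=47 'c': node 10→1 (fail-walked)
i=48 'c': node 1→2
i=49 'a': node 2→7  → match P1@[49:49]
i=50 'a': node 7→8  → match P1@[50:50],P2@[47:50]
i=51 'a': node 8→6 (fail-walked)  → match P1@[51:51]
i=52 'c': node 6→1 (fail-walked)
i=53 'a': node 1→6 (fail-walked)  → match P1@[53:53]
i=54 'a': node 6→6 (fail-walked)  → match P1@[54:54]
i=55 'b': node 6→9 (fail-walked)

All matches (sorted): [[1,4],[2,4],[3,4],[4,4],[5,4],[6,4],[8,1],[11,1],[12,1],[12,2],[16,4],[17,0],[17,1],[17,5],[19,3],[20,4],[21,1],[21,5],[22,1],[24,4],[25,4],[26,4],[27,1],[29,3],[30,4],[33,1],[34,1],[34,2],[36,4],[37,4],[38,4],[39,4],[40,4],[44,1],[46,4],[49,1],[50,1],[50,2],[51,1],[53,1],[54,1]]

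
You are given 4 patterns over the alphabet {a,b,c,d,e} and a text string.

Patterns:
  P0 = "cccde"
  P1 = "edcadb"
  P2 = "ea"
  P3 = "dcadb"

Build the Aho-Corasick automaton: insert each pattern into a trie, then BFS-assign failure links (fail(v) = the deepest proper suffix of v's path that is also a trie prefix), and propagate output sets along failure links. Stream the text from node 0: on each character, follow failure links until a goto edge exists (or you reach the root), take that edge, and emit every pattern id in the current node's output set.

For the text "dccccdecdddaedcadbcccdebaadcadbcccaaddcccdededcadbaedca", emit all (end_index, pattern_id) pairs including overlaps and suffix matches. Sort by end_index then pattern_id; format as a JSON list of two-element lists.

Build automaton:
Trie nodes:
  n0 'ε': c→1 d→13 e→6
  n1 'c': c→2
  n2 'cc': c→3
  n3 'ccc': d→4
  n4 'cccd': e→5
  n5 'cccde': ·  ←P0
  n6 'e': a→12 d→7
  n7 'ed': c→8
  n8 'edc': a→9
  n9 'edca': d→10
  n10 'edcad': b→11
  n11 'edcadb': ·  ←P1
  n12 'ea': ·  ←P2
  n13 'd': c→14
  n14 'dc': a→15
  n15 'dca': d→16
  n16 'dcad': b→17
  n17 'dcadb': ·  ←P3

BFS fail/out derivation:
  fail(1) 'c': from fail(0)=0 chase 'c': 0 ⇒ 0;  out=∅∪out(0)=∅
  fail(6) 'e': from fail(0)=0 chase 'e': 0 ⇒ 0;  out=∅∪out(0)=∅
  fail(13) 'd': from fail(0)=0 chase 'd': 0 ⇒ 0;  out=∅∪out(0)=∅
  fail(2) 'cc': from fail(1)=0 chase 'c': 0 ⇒ 1;  out=∅∪out(1)=∅
  fail(7) 'ed': from fail(6)=0 chase 'd': 0 ⇒ 13;  out=∅∪out(13)=∅
  fail(12) 'ea': from fail(6)=0 chase 'a': 0 ⇒ 0;  out={2}∪out(0)={2}
  fail(14) 'dc': from fail(13)=0 chase 'c': 0 ⇒ 1;  out=∅∪out(1)=∅
  fail(3) 'ccc': from fail(2)=1 chase 'c': 1 ⇒ 2;  out=∅∪out(2)=∅
  fail(8) 'edc': from fail(7)=13 chase 'c': 13 ⇒ 14;  out=∅∪out(14)=∅
  fail(15) 'dca': from fail(14)=1 chase 'a': 1→0 ⇒ 0;  out=∅∪out(0)=∅
  fail(4) 'cccd': from fail(3)=2 chase 'd': 2→1→0 ⇒ 13;  out=∅∪out(13)=∅
  fail(9) 'edca': from fail(8)=14 chase 'a': 14 ⇒ 15;  out=∅∪out(15)=∅
  fail(16) 'dcad': from fail(15)=0 chase 'd': 0 ⇒ 13;  out=∅∪out(13)=∅
  fail(5) 'cccde': from fail(4)=13 chase 'e': 13→0 ⇒ 6;  out={0}∪out(6)={0}
  fail(10) 'edcad': from fail(9)=15 chase 'd': 15 ⇒ 16;  out=∅∪out(16)=∅
  fail(17) 'dcadb': from fail(16)=13 chase 'b': 13→0 ⇒ 0;  out={3}∪out(0)={3}
  fail(11) 'edcadb': from fail(10)=16 chase 'b': 16 ⇒ 17;  out={1}∪out(17)={1,3}

Scan:
i=0 'd': node 0→13
i=1 'c': node 13→14
i=2 'c': node 14→2 (via fail)
i=3 'c': node 2→3
i=4 'c': node 3→3 (via fail)
i=5 'd': node 3→4
i=6 'e': node 4→5  emit P0@[2:6]
i=7 'c': node 5→1 (via fail)
i=8 'd': node 1→13 (via fail)
i=9 'd': node 13→13 (via fail)
i=10 'd': node 13→13 (via fail)
i=11 'a': node 13→0 (via fail)
i=12 'e': node 0→6
i=13 'd': node 6→7
i=14 'c': node 7→8
i=15 'a': node 8→9
i=16 'd': node 9→10
i=17 'b': node 10→11  emit P1@[12:17],P3@[13:17]
i=18 'c': node 11→1 (via fail)
i=19 'c': node 1→2
i=20 'c': node 2→3
i=21 'd': node 3→4
i=22 'e': node 4→5  emit P0@[18:22]
i=23 'b': node 5→0 (via fail)
i=24 'a': node 0→0
i=25 'a': node 0→0
i=26 'd': node 0→13
i=27 'c': node 13→14
i=28 'a': node 14→15
i=29 'd': node 15→16
i=30 'b': node 16→17  emit P3@[26:30]
i=31 'c': node 17→1 (via fail)
i=32 'c': node 1→2
i=33 'c': node 2→3
i=34 'a': node 3→0 (via fail)
i=35 'a': node 0→0
i=36 'd': node 0→13
i=37 'd': node 13→13 (via fail)
i=38 'c': node 13→14
i=39 'c': node 14→2 (via fail)
i=40 'c': node 2→3
i=41 'd': node 3→4
i=42 'e': node 4→5  emit P0@[38:42]
i=43 'd': node 5→7 (via fail)
i=44 'e': node 7→6 (via fail)
i=45 'd': node 6→7
i=46 'c': node 7→8
i=47 'a': node 8→9
i=48 'd': node 9→10
i=49 'b': node 10→11  emit P1@[44:49],P3@[45:49]
i=50 'a': node 11→0 (via fail)
i=51 'e': node 0→6
i=52 'd': node 6→7
i=53 'c': node 7→8
i=54 'a': node 8→9

Matches: [[6,0],[17,1],[17,3],[22,0],[30,3],[42,0],[49,1],[49,3]]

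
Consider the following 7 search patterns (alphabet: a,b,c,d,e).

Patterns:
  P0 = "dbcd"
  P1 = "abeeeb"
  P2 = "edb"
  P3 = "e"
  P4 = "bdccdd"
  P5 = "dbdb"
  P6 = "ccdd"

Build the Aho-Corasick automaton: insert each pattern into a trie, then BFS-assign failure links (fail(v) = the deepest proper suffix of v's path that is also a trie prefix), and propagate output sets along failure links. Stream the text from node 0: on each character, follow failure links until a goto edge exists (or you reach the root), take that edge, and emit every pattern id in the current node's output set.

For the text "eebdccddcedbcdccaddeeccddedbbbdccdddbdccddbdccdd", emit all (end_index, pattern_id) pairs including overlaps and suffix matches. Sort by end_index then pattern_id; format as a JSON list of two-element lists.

Build:
Trie (insert patterns):
  0='ε' goto a→5 b→14 c→22 d→1 e→11
  1='d' goto b→2
  2='db' goto c→3 d→20
  3='dbc' goto d→4
  4='dbcd' goto ·  ←P0
  5='a' goto b→6
  6='ab' goto e→7
  7='abe' goto e→8
  8='abee' goto e→9
  9='abeee' goto b→10
  10='abeeeb' goto ·  ←P1
  11='e' goto d→12  ←P3
  12='ed' goto b→13
  13='edb' goto ·  ←P2
  14='b' goto d→15
  15='bd' goto c→16
  16='bdc' goto c→17
  17='bdcc' goto d→18
  18='bdccd' goto d→19
  19='bdccdd' goto ·  ←P4
  20='dbd' goto b→21
  21='dbdb' goto ·  ←P5
  22='c' goto c→23
  23='cc' goto d→24
  24='ccd' goto d→25
  25='ccdd' goto ·  ←P6

BFS fail/out derivation:
  n1('d'): parent n0 fail=0; on 'd' 0 → fail=0;  out ∅∪∅=∅
  n5('a'): parent n0 fail=0; on 'a' 0 → fail=0;  out ∅∪∅=∅
  n11('e'): parent n0 fail=0; on 'e' 0 → fail=0;  out {3}∪∅={3}
  n14('b'): parent n0 fail=0; on 'b' 0 → fail=0;  out ∅∪∅=∅
  n22('c'): parent n0 fail=0; on 'c' 0 → fail=0;  out ∅∪∅=∅
  n2('db'): parent n1 fail=0; on 'b' 0 → fail=14;  out ∅∪∅=∅
  n6('ab'): parent n5 fail=0; on 'b' 0 → fail=14;  out ∅∪∅=∅
  n12('ed'): parent n11 fail=0; on 'd' 0 → fail=1;  out ∅∪∅=∅
  n15('bd'): parent n14 fail=0; on 'd' 0 → fail=1;  out ∅∪∅=∅
  n23('cc'): parent n22 fail=0; on 'c' 0 → fail=22;  out ∅∪∅=∅
  n3('dbc'): parent n2 fail=14; on 'c' 14→0 → fail=22;  out ∅∪∅=∅
  n7('abe'): parent n6 fail=14; on 'e' 14→0 → fail=11;  out ∅∪{3}={3}
  n13('edb'): parent n12 fail=1; on 'b' 1 → fail=2;  out {2}∪∅={2}
  n16('bdc'): parent n15 fail=1; on 'c' 1→0 → fail=22;  out ∅∪∅=∅
  n20('dbd'): parent n2 fail=14; on 'd' 14 → fail=15;  out ∅∪∅=∅
  n24('ccd'): parent n23 fail=22; on 'd' 22→0 → fail=1;  out ∅∪∅=∅
  n4('dbcd'): parent n3 fail=22; on 'd' 22→0 → fail=1;  out {0}∪∅={0}
  n8('abee'): parent n7 fail=11; on 'e' 11→0 → fail=11;  out ∅∪{3}={3}
  n17('bdcc'): parent n16 fail=22; on 'c' 22 → fail=23;  out ∅∪∅=∅
  n21('dbdb'): parent n20 fail=15; on 'b' 15→1 → fail=2;  out {5}∪∅={5}
  n25('ccdd'): parent n24 fail=1; on 'd' 1→0 → fail=1;  out {6}∪∅={6}
  n9('abeee'): parent n8 fail=11; on 'e' 11→0 → fail=11;  out ∅∪{3}={3}
  n18('bdccd'): parent n17 fail=23; on 'd' 23 → fail=24;  out ∅∪∅=∅
  n10('abeeeb'): parent n9 fail=11; on 'b' 11→0 → fail=14;  out {1}∪∅={1}
  n19('bdccdd'): parent n18 fail=24; on 'd' 24 → fail=25;  out {4}∪{6}={4,6}

Run:
[0] read 'e'  n0⇒n11  emit P3@[0:0]
[1] read 'e'  n11⇒n11 ·f  emit P3@[1:1]
[2] read 'b'  n11⇒n14 ·f
[3] read 'd'  n14⇒n15
[4] read 'c'  n15⇒n16
[5] read 'c'  n16⇒n17
[6] read 'd'  n17⇒n18
[7] read 'd'  n18⇒n19  emit P4@[2:7],P6@[4:7]
[8] read 'c'  n19⇒n22 ·f
[9] read 'e'  n22⇒n11 ·f  emit P3@[9:9]
[10] read 'd'  n11⇒n12
[11] read 'b'  n12⇒n13  emit P2@[9:11]
[12] read 'c'  n13⇒n3 ·f
[13] read 'd'  n3⇒n4  emit P0@[10:13]
[14] read 'c'  n4⇒n22 ·f
[15] read 'c'  n22⇒n23
[16] read 'a'  n23⇒n5 ·f
[17] read 'd'  n5⇒n1 ·f
[18] read 'd'  n1⇒n1 ·f
[19] read 'e'  n1⇒n11 ·f  emit P3@[19:19]
[20] read 'e'  n11⇒n11 ·f  emit P3@[20:20]
[21] read 'c'  n11⇒n22 ·f
[22] read 'c'  n22⇒n23
[23] read 'd'  n23⇒n24
[24] read 'd'  n24⇒n25  emit P6@[21:24]
[25] read 'e'  n25⇒n11 ·f  emit P3@[25:25]
[26] read 'd'  n11⇒n12
[27] read 'b'  n12⇒n13  emit P2@[25:27]
[28] read 'b'  n13⇒n14 ·f
[29] read 'b'  n14⇒n14 ·f
[30] read 'd'  n14⇒n15
[31] read 'c'  n15⇒n16
[32] read 'c'  n16⇒n17
[33] read 'd'  n17⇒n18
[34] read 'd'  n18⇒n19  emit P4@[29:34],P6@[31:34]
[35] read 'd'  n19⇒n1 ·f
[36] read 'b'  n1⇒n2
[37] read 'd'  n2⇒n20
[38] read 'c'  n20⇒n16 ·f
[39] read 'c'  n16⇒n17
[40] read 'd'  n17⇒n18
[41] read 'd'  n18⇒n19  emit P4@[36:41],P6@[38:41]
[42] read 'b'  n19⇒n2 ·f
[43] read 'd'  n2⇒n20
[44] read 'c'  n20⇒n16 ·f
[45] read 'c'  n16⇒n17
[46] read 'd'  n17⇒n18
[47] read 'd'  n18⇒n19  emit P4@[42:47],P6@[44:47]

All matches (sorted): [[0,3],[1,3],[7,4],[7,6],[9,3],[11,2],[13,0],[19,3],[20,3],[24,6],[25,3],[27,2],[34,4],[34,6],[41,4],[41,6],[47,4],[47,6]]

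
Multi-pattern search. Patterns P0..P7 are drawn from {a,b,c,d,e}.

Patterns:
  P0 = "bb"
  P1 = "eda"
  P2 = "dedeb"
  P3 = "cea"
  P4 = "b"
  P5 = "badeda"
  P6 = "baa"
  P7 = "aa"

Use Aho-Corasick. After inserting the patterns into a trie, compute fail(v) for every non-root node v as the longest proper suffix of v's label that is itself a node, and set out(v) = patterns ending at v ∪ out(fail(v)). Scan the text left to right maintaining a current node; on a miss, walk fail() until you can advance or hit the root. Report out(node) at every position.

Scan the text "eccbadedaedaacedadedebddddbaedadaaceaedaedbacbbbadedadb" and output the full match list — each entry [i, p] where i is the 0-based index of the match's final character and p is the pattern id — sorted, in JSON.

Build:
Trie nodes:
  0='ε' goto a→20 b→1 c→11 d→6 e→3
  1='b' goto a→14 b→2  [P4 ends]
  2='bb' goto ·  [P0 ends]
  3='e' goto d→4
  4='ed' goto a→5
  5='eda' goto ·  [P1 ends]
  6='d' goto e→7
  7='de' goto d→8
  8='ded' goto e→9
  9='dede' goto b→10
  10='dedeb' goto ·  [P2 ends]
  11='c' goto e→12
  12='ce' goto a→13
  13='cea' goto ·  [P3 ends]
  14='ba' goto a→19 d→15
  15='bad' goto e→16
  16='bade' goto d→17
  17='baded' goto a→18
  18='badeda' goto ·  [P5 ends]
  19='baa' goto ·  [P6 ends]
  20='a' goto a→21
  21='aa' goto ·  [P7 ends]

Failure links (BFS by depth):
  fail(1) 'b': from fail(0)=0 chase 'b': 0 ⇒ 0;  out={4}∪out(0)={4}
  fail(3) 'e': from fail(0)=0 chase 'e': 0 ⇒ 0;  out=∅∪out(0)=∅
  fail(6) 'd': from fail(0)=0 chase 'd': 0 ⇒ 0;  out=∅∪out(0)=∅
  fail(11) 'c': from fail(0)=0 chase 'c': 0 ⇒ 0;  out=∅∪out(0)=∅
  fail(20) 'a': from fail(0)=0 chase 'a': 0 ⇒ 0;  out=∅∪out(0)=∅
  fail(2) 'bb': from fail(1)=0 chase 'b': 0 ⇒ 1;  out={0}∪out(1)={0,4}
  fail(4) 'ed': from fail(3)=0 chase 'd': 0 ⇒ 6;  out=∅∪out(6)=∅
  fail(7) 'de': from fail(6)=0 chase 'e': 0 ⇒ 3;  out=∅∪out(3)=∅
  fail(12) 'ce': from fail(11)=0 chase 'e': 0 ⇒ 3;  out=∅∪out(3)=∅
  fail(14) 'ba': from fail(1)=0 chase 'a': 0 ⇒ 20;  out=∅∪out(20)=∅
  fail(21) 'aa': from fail(20)=0 chase 'a': 0 ⇒ 20;  out={7}∪out(20)={7}
  fail(5) 'eda': from fail(4)=6 chase 'a': 6→0 ⇒ 20;  out={1}∪out(20)={1}
  fail(8) 'ded': from fail(7)=3 chase 'd': 3 ⇒ 4;  out=∅∪out(4)=∅
  fail(13) 'cea': from fail(12)=3 chase 'a': 3→0 ⇒ 20;  out={3}∪out(20)={3}
  fail(15) 'bad': from fail(14)=20 chase 'd': 20→0 ⇒ 6;  out=∅∪out(6)=∅
  fail(19) 'baa': from fail(14)=20 chase 'a': 20 ⇒ 21;  out={6}∪out(21)={6,7}
  fail(9) 'dede': from fail(8)=4 chase 'e': 4→6 ⇒ 7;  out=∅∪out(7)=∅
  fail(16) 'bade': from fail(15)=6 chase 'e': 6 ⇒ 7;  out=∅∪out(7)=∅
  fail(10) 'dedeb': from fail(9)=7 chase 'b': 7→3→0 ⇒ 1;  out={2}∪out(1)={2,4}
  fail(17) 'baded': from fail(16)=7 chase 'd': 7 ⇒ 8;  out=∅∪out(8)=∅
  fail(18) 'badeda': from fail(17)=8 chase 'a': 8→4 ⇒ 5;  out={5}∪out(5)={1,5}

Text stream:
[0] read 'e'  n0⇒n3
[1] read 'c'  n3⇒n11 (fail-walked)
[2] read 'c'  n11⇒n11 (fail-walked)
[3] read 'b'  n11⇒n1 (fail-walked)  → match P4@[3:3]
[4] read 'a'  n1⇒n14
[5] read 'd'  n14⇒n15
[6] read 'e'  n15⇒n16
[7] read 'd'  n16⇒n17
[8] read 'a'  n17⇒n18  → match P1@[6:8],P5@[3:8]
[9] read 'e'  n18⇒n3 (fail-walked)
[10] read 'd'  n3⇒n4
[11] read 'a'  n4⇒n5  → match P1@[9:11]
[12] read 'a'  n5⇒n21 (fail-walked)  → match P7@[11:12]
[13] read 'c'  n21⇒n11 (fail-walked)
[14] read 'e'  n11⇒n12
[15] read 'd'  n12⇒n4 (fail-walked)
[16] read 'a'  n4⇒n5  → match P1@[14:16]
[17] read 'd'  n5⇒n6 (fail-walked)
[18] read 'e'  n6⇒n7
[19] read 'd'  n7⇒n8
[20] read 'e'  n8⇒n9
[21] read 'b'  n9⇒n10  → match P2@[17:21],P4@[21:21]
[22] read 'd'  n10⇒n6 (fail-walked)
[23] read 'd'  n6⇒n6 (fail-walked)
[24] read 'd'  n6⇒n6 (fail-walked)
[25] read 'd'  n6⇒n6 (fail-walked)
[26] read 'b'  n6⇒n1 (fail-walked)  → match P4@[26:26]
[27] read 'a'  n1⇒n14
[28] read 'e'  n14⇒n3 (fail-walked)
[29] read 'd'  n3⇒n4
[30] read 'a'  n4⇒n5  → match P1@[28:30]
[31] read 'd'  n5⇒n6 (fail-walked)
[32] read 'a'  n6⇒n20 (fail-walked)
[33] read 'a'  n20⇒n21  → match P7@[32:33]
[34] read 'c'  n21⇒n11 (fail-walked)
[35] read 'e'  n11⇒n12
[36] read 'a'  n12⇒n13  → match P3@[34:36]
[37] read 'e'  n13⇒n3 (fail-walked)
[38] read 'd'  n3⇒n4
[39] read 'a'  n4⇒n5  → match P1@[37:39]
[40] read 'e'  n5⇒n3 (fail-walked)
[41] read 'd'  n3⇒n4
[42] read 'b'  n4⇒n1 (fail-walked)  → match P4@[42:42]
[43] read 'a'  n1⇒n14
[44] read 'c'  n14⇒n11 (fail-walked)
[45] read 'b'  n11⇒n1 (fail-walked)  → match P4@[45:45]
[46] read 'b'  n1⇒n2  → match P0@[45:46],P4@[46:46]
[47] read 'b'  n2⇒n2 (fail-walked)  → match P0@[46:47],P4@[47:47]
[48] read 'a'  n2⇒n14 (fail-walked)
[49] read 'd'  n14⇒n15
[50] read 'e'  n15⇒n16
[51] read 'd'  n16⇒n17
[52] read 'a'  n17⇒n18  → match P1@[50:52],P5@[47:52]
[53] read 'd'  n18⇒n6 (fail-walked)
[54] read 'b'  n6⇒n1 (fail-walked)  → match P4@[54:54]

Result: [[3,4],[8,1],[8,5],[11,1],[12,7],[16,1],[21,2],[21,4],[26,4],[30,1],[33,7],[36,3],[39,1],[42,4],[45,4],[46,0],[46,4],[47,0],[47,4],[52,1],[52,5],[54,4]]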